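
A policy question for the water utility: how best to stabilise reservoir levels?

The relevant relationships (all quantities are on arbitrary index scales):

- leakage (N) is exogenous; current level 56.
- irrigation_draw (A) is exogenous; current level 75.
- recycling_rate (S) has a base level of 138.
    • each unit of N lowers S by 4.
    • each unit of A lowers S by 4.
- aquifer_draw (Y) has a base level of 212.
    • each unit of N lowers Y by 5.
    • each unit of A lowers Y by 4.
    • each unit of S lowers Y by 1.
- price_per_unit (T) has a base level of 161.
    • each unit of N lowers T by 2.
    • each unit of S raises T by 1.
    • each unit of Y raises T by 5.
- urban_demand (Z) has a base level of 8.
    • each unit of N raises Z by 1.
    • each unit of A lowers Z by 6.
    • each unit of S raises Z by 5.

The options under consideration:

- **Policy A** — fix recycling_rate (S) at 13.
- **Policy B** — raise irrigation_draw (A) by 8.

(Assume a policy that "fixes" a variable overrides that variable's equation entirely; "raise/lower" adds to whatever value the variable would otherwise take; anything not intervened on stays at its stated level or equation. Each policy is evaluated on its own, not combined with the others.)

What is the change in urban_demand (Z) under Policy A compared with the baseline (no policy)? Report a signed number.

Baseline:
  N = 56
  A = 75
  S = 138 − 4·56 − 4·75 = -386
  Z = 8 + 56 − 6·75 + 5·(-386) = -2316
Policy A (S := 13):
  N = 56
  A = 75
  S = 13
  Z = 8 + 56 − 6·75 + 5·13 = -321
Change in Z: -321 − (-2316) = 1995

1995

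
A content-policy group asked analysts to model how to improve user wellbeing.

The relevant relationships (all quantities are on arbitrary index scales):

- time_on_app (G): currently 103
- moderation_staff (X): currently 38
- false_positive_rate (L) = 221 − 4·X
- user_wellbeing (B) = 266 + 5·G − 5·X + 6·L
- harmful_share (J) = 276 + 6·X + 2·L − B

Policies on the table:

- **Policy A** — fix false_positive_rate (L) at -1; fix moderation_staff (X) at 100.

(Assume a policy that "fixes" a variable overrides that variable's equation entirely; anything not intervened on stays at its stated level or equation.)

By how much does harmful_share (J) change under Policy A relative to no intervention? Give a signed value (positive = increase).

Baseline:
  G = 103
  X = 38
  L = 221 − 4·38 = 69
  B = 266 + 5·103 − 5·38 + 6·69 = 1005
  J = 276 + 6·38 + 2·69 − 1005 = -363
Policy A (L := -1, X := 100):
  G = 103
  X = 100
  L = -1
  B = 266 + 5·103 − 5·100 + 6·(-1) = 275
  J = 276 + 6·100 + 2·(-1) − 275 = 599
Change in J: 599 − (-363) = 962

962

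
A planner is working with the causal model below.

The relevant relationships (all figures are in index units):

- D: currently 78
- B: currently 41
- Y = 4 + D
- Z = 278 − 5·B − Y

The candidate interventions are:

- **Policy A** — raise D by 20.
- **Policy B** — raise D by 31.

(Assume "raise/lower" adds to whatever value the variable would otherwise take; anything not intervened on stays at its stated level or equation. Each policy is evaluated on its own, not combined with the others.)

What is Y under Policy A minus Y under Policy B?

-11

Policy A (D + 20):
  D = 78 + 20 = 98
  Y = 4 + 98 = 102
Policy B (D + 31):
  D = 78 + 31 = 109
  Y = 4 + 109 = 113
Y: 102 − 113 = -11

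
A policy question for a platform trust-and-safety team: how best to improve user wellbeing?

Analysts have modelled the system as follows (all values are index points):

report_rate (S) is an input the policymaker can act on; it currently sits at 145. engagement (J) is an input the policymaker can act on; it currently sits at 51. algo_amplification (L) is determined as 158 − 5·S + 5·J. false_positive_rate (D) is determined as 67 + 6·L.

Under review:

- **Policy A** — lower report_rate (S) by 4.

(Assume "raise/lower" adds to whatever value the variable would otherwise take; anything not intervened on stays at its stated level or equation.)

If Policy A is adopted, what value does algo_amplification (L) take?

-292

Policy A (S − 4):
  S = 145 − 4 = 141
  J = 51
  L = 158 − 5·141 + 5·51 = -292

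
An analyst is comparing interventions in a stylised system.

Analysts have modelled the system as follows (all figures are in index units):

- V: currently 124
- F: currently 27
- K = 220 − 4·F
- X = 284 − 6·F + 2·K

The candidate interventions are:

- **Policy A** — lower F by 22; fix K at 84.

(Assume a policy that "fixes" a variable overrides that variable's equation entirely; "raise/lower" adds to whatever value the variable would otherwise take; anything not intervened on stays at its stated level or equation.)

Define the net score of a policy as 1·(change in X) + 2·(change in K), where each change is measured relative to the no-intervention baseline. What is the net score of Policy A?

Baseline:
  F = 27
  K = 220 − 4·27 = 112
  X = 284 − 6·27 + 2·112 = 346
Policy A (F − 22, K := 84):
  F = 27 − 22 = 5
  K = 84
  X = 284 − 6·5 + 2·84 = 422
ΔX = 422 − 346 = 76; ΔK = 84 − 112 = -28
Score = 1·76 + 2·(-28) = 20

20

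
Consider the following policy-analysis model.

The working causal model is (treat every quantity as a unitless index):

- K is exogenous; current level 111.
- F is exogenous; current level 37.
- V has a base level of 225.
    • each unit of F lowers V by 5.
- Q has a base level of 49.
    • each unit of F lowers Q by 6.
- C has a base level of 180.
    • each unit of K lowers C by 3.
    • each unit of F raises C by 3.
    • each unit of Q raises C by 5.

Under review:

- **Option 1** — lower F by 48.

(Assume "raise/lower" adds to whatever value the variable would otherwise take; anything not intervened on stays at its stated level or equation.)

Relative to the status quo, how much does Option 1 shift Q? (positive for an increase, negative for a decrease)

Baseline:
  F = 37
  Q = 49 − 6·37 = -173
Option 1 (F − 48):
  F = 37 − 48 = -11
  Q = 49 − 6·(-11) = 115
Change in Q: 115 − (-173) = 288

288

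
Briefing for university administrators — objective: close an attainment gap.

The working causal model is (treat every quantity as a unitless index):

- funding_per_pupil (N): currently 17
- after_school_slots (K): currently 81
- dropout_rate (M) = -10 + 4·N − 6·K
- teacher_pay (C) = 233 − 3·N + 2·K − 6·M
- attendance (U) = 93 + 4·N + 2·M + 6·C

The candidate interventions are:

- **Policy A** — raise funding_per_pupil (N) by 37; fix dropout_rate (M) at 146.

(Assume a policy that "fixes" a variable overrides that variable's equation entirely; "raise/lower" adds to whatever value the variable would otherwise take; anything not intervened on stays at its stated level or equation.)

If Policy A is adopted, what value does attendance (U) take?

-3257

Policy A (N + 37, M := 146):
  N = 17 + 37 = 54
  K = 81
  M = 146
  C = 233 − 3·54 + 2·81 − 6·146 = -643
  U = 93 + 4·54 + 2·146 + 6·(-643) = -3257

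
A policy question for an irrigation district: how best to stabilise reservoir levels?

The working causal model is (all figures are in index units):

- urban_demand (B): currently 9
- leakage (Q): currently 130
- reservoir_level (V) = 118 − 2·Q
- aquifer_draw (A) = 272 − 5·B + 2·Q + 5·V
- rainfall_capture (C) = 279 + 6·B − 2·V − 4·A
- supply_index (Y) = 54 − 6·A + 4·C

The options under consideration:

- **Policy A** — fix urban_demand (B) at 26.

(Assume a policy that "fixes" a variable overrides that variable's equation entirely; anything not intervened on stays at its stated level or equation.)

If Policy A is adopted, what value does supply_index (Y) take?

Policy A (B := 26):
  B = 26
  Q = 130
  V = 118 − 2·130 = -142
  A = 272 − 5·26 + 2·130 + 5·(-142) = -308
  C = 279 + 6·26 − 2·(-142) − 4·(-308) = 1951
  Y = 54 − 6·(-308) + 4·1951 = 9706

9706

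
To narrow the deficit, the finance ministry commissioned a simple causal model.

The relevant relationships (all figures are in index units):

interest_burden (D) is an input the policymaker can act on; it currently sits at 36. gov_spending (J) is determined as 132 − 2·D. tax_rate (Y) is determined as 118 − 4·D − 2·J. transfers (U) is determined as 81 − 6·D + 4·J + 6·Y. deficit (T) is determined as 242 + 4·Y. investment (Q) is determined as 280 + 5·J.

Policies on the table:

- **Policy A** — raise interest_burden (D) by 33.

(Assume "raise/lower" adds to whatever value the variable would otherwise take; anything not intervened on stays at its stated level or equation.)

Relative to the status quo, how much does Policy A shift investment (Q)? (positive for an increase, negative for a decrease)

Baseline:
  D = 36
  J = 132 − 2·36 = 60
  Q = 280 + 5·60 = 580
Policy A (D + 33):
  D = 36 + 33 = 69
  J = 132 − 2·69 = -6
  Q = 280 + 5·(-6) = 250
Change in Q: 250 − 580 = -330

-330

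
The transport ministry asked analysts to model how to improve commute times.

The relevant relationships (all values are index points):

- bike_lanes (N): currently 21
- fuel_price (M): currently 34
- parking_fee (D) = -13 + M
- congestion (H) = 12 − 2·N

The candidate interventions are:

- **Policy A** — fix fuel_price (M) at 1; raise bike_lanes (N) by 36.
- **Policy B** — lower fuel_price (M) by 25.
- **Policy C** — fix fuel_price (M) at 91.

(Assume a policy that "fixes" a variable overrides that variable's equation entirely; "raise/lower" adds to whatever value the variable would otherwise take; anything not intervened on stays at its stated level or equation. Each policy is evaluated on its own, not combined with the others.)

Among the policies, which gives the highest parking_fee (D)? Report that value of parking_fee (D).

Policy A (M := 1, N + 36):
  M = 1
  D = -13 + 1 = -12
Policy B (M − 25):
  M = 34 − 25 = 9
  D = -13 + 9 = -4
Policy C (M := 91):
  M = 91
  D = -13 + 91 = 78
Comparing — Policy A: D=-12, Policy B: D=-4, Policy C: D=78. Highest is 78 (Policy C).

78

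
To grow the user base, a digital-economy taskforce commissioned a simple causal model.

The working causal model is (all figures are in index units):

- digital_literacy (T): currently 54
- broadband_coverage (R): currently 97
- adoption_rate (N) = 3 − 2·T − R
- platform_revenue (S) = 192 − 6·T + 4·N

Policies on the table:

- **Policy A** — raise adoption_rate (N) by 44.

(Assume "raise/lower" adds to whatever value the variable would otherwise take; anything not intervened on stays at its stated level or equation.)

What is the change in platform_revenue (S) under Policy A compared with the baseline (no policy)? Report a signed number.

Baseline:
  T = 54
  R = 97
  N = 3 − 2·54 − 97 = -202
  S = 192 − 6·54 + 4·(-202) = -940
Policy A (N + 44):
  T = 54
  R = 97
  N = 3 − 2·54 − 97 (+44 from intervention) = -158
  S = 192 − 6·54 + 4·(-158) = -764
Change in S: -764 − (-940) = 176

176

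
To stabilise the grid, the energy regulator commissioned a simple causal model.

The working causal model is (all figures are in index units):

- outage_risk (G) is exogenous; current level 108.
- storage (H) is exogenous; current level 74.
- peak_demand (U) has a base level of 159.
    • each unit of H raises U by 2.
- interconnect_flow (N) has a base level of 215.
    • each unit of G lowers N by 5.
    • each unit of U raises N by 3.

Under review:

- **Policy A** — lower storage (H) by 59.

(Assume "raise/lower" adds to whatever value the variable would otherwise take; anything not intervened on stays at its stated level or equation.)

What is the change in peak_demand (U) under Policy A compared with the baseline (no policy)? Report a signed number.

Baseline:
  H = 74
  U = 159 + 2·74 = 307
Policy A (H − 59):
  H = 74 − 59 = 15
  U = 159 + 2·15 = 189
Change in U: 189 − 307 = -118

-118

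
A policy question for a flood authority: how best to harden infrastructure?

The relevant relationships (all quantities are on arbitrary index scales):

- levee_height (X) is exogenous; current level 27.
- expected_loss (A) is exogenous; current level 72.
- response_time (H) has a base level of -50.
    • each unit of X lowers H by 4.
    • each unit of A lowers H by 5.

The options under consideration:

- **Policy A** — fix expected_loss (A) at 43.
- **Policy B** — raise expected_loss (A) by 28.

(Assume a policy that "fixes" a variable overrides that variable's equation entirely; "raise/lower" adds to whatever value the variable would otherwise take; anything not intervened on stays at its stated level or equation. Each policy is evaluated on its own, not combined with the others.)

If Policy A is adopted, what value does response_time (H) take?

Policy A (A := 43):
  X = 27
  A = 43
  H = -50 − 4·27 − 5·43 = -373

-373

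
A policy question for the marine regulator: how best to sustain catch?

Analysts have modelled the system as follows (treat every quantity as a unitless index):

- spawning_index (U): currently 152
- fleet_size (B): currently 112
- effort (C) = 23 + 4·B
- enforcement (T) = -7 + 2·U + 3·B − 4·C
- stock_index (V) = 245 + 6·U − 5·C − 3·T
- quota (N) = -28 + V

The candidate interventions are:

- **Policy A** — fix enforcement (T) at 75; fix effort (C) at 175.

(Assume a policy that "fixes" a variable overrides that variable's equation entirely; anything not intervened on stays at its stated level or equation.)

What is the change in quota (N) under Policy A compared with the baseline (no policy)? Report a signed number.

-2498

Baseline:
  U = 152
  B = 112
  C = 23 + 4·112 = 471
  T = -7 + 2·152 + 3·112 − 4·471 = -1251
  V = 245 + 6·152 − 5·471 − 3·(-1251) = 2555
  N = -28 + 2555 = 2527
Policy A (T := 75, C := 175):
  U = 152
  B = 112
  C = 175
  T = 75
  V = 245 + 6·152 − 5·175 − 3·75 = 57
  N = -28 + 57 = 29
Change in N: 29 − 2527 = -2498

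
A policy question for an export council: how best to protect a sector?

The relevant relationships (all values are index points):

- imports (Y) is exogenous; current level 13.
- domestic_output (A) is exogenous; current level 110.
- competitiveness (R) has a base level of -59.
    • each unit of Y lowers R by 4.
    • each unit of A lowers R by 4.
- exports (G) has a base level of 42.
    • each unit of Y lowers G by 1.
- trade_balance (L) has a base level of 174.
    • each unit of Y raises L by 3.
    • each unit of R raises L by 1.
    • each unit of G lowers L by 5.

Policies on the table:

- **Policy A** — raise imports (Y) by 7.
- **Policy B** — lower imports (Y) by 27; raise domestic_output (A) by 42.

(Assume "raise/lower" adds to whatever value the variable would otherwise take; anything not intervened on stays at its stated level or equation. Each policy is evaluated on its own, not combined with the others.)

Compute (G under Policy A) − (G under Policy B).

-34

Policy A (Y + 7):
  Y = 13 + 7 = 20
  G = 42 − 20 = 22
Policy B (Y − 27, A + 42):
  Y = 13 − 27 = -14
  G = 42 − (-14) = 56
G: 22 − 56 = -34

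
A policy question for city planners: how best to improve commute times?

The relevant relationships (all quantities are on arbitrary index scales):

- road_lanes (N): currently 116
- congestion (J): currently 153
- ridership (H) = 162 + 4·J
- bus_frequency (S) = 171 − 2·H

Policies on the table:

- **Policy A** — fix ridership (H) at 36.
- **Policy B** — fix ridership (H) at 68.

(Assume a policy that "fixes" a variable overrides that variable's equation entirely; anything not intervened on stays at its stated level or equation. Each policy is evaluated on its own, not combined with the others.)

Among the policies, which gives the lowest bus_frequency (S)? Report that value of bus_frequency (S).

Policy A (H := 36):
  J = 153
  H = 36
  S = 171 − 2·36 = 99
Policy B (H := 68):
  J = 153
  H = 68
  S = 171 − 2·68 = 35
Comparing — Policy A: S=99, Policy B: S=35. Lowest is 35 (Policy B).

35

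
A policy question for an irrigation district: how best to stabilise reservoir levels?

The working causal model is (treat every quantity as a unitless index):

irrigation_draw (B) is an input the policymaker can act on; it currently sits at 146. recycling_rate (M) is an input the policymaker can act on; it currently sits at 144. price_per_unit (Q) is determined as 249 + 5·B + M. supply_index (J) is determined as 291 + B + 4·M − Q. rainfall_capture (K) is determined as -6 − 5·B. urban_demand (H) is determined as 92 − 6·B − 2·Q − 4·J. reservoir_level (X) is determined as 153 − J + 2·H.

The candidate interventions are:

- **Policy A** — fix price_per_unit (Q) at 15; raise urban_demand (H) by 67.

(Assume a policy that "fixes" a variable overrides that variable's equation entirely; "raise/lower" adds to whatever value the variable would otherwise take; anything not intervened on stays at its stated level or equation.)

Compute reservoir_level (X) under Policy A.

Policy A (Q := 15, H + 67):
  B = 146
  M = 144
  Q = 15
  J = 291 + 146 + 4·144 − 15 = 998
  H = 92 − 6·146 − 2·15 − 4·998 (+67 from intervention) = -4739
  X = 153 − 998 + 2·(-4739) = -10323

-10323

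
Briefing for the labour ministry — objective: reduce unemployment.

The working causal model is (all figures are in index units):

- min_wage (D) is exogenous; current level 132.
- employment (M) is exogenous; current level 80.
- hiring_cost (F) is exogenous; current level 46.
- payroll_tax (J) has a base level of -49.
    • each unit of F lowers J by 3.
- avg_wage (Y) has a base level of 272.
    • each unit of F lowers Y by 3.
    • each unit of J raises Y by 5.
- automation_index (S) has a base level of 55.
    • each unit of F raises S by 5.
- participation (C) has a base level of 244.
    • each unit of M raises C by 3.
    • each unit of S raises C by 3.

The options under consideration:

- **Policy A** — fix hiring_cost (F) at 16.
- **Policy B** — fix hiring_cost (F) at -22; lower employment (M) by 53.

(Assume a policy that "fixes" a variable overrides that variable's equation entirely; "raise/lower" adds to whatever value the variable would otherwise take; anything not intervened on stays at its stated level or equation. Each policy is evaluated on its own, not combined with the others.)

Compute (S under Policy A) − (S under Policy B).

Policy A (F := 16):
  F = 16
  S = 55 + 5·16 = 135
Policy B (F := -22, M − 53):
  F = -22
  S = 55 + 5·(-22) = -55
S: 135 − (-55) = 190

190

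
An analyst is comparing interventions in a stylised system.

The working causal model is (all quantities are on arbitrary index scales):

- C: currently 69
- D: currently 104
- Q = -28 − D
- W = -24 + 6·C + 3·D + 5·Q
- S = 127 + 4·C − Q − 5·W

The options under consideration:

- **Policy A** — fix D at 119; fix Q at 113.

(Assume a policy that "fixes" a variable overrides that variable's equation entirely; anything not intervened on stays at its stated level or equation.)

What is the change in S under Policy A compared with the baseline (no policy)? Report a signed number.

-6595

Baseline:
  C = 69
  D = 104
  Q = -28 − 104 = -132
  W = -24 + 6·69 + 3·104 + 5·(-132) = 42
  S = 127 + 4·69 − (-132) − 5·42 = 325
Policy A (D := 119, Q := 113):
  C = 69
  D = 119
  Q = 113
  W = -24 + 6·69 + 3·119 + 5·113 = 1312
  S = 127 + 4·69 − 113 − 5·1312 = -6270
Change in S: -6270 − 325 = -6595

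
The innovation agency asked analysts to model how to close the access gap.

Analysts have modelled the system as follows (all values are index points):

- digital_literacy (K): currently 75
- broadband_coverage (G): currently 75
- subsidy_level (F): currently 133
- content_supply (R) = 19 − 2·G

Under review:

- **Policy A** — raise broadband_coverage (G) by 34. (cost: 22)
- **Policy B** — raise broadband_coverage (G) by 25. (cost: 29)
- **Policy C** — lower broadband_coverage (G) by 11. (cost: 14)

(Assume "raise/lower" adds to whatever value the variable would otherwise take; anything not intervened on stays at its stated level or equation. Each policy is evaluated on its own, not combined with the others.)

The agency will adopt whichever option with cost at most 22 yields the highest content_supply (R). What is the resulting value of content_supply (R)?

Policy A (G + 34):
  G = 75 + 34 = 109
  R = 19 − 2·109 = -199
Policy C (G − 11):
  G = 75 − 11 = 64
  R = 19 − 2·64 = -109
Comparing — Policy A: R=-199, Policy C: R=-109. Highest is -109 (Policy C).

-109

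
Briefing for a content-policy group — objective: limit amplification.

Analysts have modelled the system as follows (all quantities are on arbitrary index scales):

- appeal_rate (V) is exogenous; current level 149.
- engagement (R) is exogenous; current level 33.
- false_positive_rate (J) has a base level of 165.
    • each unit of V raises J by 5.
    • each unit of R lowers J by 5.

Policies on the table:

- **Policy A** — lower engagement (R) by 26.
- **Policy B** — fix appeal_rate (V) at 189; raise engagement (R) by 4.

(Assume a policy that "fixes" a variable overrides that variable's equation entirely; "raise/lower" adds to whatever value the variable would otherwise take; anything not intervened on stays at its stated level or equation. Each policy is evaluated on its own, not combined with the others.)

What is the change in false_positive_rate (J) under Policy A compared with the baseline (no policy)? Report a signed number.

Baseline:
  V = 149
  R = 33
  J = 165 + 5·149 − 5·33 = 745
Policy A (R − 26):
  V = 149
  R = 33 − 26 = 7
  J = 165 + 5·149 − 5·7 = 875
Change in J: 875 − 745 = 130

130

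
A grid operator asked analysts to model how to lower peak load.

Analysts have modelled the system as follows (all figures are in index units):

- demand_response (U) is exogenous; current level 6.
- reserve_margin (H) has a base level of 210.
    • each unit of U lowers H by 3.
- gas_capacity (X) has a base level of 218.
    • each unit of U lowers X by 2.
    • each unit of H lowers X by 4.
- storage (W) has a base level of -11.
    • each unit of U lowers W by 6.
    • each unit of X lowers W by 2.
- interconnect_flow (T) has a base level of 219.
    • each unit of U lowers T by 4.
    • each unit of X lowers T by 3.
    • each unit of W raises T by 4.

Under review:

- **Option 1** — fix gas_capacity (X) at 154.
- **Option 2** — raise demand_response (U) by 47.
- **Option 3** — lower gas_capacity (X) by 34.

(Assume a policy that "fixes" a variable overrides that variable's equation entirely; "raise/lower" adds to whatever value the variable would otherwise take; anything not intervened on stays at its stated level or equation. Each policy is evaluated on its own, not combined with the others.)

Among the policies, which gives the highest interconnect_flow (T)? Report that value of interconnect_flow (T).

Option 1 (X := 154):
  U = 6
  H = 210 − 3·6 = 192
  X = 154
  W = -11 − 6·6 − 2·154 = -355
  T = 219 − 4·6 − 3·154 + 4·(-355) = -1687
Option 2 (U + 47):
  U = 6 + 47 = 53
  H = 210 − 3·53 = 51
  X = 218 − 2·53 − 4·51 = -92
  W = -11 − 6·53 − 2·(-92) = -145
  T = 219 − 4·53 − 3·(-92) + 4·(-145) = -297
Option 3 (X − 34):
  U = 6
  H = 210 − 3·6 = 192
  X = 218 − 2·6 − 4·192 (−34 from intervention) = -596
  W = -11 − 6·6 − 2·(-596) = 1145
  T = 219 − 4·6 − 3·(-596) + 4·1145 = 6563
Comparing — Option 1: T=-1687, Option 2: T=-297, Option 3: T=6563. Highest is 6563 (Option 3).

6563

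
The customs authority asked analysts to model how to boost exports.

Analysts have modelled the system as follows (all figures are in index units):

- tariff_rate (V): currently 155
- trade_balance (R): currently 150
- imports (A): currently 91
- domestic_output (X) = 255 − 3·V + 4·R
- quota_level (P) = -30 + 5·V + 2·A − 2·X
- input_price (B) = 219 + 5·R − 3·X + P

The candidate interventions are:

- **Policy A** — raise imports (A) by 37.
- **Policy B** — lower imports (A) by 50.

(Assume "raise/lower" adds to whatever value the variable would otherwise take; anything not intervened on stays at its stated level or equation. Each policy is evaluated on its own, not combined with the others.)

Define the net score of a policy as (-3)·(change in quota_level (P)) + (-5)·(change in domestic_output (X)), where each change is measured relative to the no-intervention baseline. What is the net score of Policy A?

-222

Baseline:
  V = 155
  R = 150
  A = 91
  X = 255 − 3·155 + 4·150 = 390
  P = -30 + 5·155 + 2·91 − 2·390 = 147
Policy A (A + 37):
  V = 155
  R = 150
  A = 91 + 37 = 128
  X = 255 − 3·155 + 4·150 = 390
  P = -30 + 5·155 + 2·128 − 2·390 = 221
ΔP = 221 − 147 = 74; ΔX = 390 − 390 = 0
Score = (-3)·74 + (-5)·0 = -222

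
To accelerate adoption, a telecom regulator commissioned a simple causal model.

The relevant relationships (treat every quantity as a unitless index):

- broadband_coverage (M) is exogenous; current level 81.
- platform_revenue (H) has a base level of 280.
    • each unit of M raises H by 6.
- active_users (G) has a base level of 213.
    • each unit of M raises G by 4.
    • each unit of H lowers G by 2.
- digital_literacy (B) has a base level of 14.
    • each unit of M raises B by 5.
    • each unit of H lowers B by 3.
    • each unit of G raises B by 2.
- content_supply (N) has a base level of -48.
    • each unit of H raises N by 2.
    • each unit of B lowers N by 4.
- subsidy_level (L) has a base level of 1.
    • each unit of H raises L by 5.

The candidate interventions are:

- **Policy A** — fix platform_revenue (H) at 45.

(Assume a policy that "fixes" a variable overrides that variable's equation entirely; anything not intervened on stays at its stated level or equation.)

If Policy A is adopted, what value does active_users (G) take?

Policy A (H := 45):
  M = 81
  H = 45
  G = 213 + 4·81 − 2·45 = 447

447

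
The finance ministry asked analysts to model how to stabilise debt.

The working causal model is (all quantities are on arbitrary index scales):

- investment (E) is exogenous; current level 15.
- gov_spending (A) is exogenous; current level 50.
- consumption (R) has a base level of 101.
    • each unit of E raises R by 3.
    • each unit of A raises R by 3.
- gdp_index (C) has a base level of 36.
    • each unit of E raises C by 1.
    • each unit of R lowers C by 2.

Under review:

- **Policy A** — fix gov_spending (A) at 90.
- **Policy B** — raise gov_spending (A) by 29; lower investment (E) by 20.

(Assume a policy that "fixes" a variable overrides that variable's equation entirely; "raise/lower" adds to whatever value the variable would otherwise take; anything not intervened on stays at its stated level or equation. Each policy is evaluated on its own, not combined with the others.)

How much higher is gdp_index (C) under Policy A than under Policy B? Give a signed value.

-166

Policy A (A := 90):
  E = 15
  A = 90
  R = 101 + 3·15 + 3·90 = 416
  C = 36 + 15 − 2·416 = -781
Policy B (A + 29, E − 20):
  E = 15 − 20 = -5
  A = 50 + 29 = 79
  R = 101 + 3·(-5) + 3·79 = 323
  C = 36 + (-5) − 2·323 = -615
C: -781 − (-615) = -166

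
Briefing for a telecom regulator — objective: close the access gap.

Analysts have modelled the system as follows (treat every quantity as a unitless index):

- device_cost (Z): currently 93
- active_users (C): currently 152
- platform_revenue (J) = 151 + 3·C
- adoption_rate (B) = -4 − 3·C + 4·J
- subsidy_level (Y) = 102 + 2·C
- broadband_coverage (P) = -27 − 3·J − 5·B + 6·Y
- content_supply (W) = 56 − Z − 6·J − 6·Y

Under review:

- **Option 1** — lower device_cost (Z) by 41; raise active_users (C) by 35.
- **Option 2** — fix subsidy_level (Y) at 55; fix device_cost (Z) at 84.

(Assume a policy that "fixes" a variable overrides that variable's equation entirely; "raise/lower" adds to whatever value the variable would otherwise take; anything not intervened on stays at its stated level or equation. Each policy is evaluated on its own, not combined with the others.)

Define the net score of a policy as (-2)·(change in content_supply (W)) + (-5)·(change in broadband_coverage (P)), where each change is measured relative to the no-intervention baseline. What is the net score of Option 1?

Baseline:
  Z = 93
  C = 152
  J = 151 + 3·152 = 607
  B = -4 − 3·152 + 4·607 = 1968
  Y = 102 + 2·152 = 406
  P = -27 − 3·607 − 5·1968 + 6·406 = -9252
  W = 56 − 93 − 6·607 − 6·406 = -6115
Option 1 (Z − 41, C + 35):
  Z = 93 − 41 = 52
  C = 152 + 35 = 187
  J = 151 + 3·187 = 712
  B = -4 − 3·187 + 4·712 = 2283
  Y = 102 + 2·187 = 476
  P = -27 − 3·712 − 5·2283 + 6·476 = -10722
  W = 56 − 52 − 6·712 − 6·476 = -7124
ΔW = -7124 − (-6115) = -1009; ΔP = -10722 − (-9252) = -1470
Score = (-2)·(-1009) + (-5)·(-1470) = 9368

9368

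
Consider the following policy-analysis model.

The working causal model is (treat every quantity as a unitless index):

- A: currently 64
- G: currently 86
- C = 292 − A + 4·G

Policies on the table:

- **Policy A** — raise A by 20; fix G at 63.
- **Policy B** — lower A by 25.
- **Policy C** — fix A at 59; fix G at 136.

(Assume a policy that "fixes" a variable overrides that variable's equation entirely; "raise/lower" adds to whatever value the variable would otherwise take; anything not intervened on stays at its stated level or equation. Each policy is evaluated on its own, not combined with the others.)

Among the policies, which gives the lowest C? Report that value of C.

Policy A (A + 20, G := 63):
  A = 64 + 20 = 84
  G = 63
  C = 292 − 84 + 4·63 = 460
Policy B (A − 25):
  A = 64 − 25 = 39
  G = 86
  C = 292 − 39 + 4·86 = 597
Policy C (A := 59, G := 136):
  A = 59
  G = 136
  C = 292 − 59 + 4·136 = 777
Comparing — Policy A: C=460, Policy B: C=597, Policy C: C=777. Lowest is 460 (Policy A).

460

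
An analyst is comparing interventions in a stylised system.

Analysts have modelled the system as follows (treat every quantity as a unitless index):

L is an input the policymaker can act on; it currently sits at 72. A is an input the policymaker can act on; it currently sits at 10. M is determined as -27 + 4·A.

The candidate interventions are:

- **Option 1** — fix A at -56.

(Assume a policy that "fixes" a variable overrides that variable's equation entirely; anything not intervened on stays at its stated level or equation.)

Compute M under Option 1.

Option 1 (A := -56):
  A = -56
  M = -27 + 4·(-56) = -251

-251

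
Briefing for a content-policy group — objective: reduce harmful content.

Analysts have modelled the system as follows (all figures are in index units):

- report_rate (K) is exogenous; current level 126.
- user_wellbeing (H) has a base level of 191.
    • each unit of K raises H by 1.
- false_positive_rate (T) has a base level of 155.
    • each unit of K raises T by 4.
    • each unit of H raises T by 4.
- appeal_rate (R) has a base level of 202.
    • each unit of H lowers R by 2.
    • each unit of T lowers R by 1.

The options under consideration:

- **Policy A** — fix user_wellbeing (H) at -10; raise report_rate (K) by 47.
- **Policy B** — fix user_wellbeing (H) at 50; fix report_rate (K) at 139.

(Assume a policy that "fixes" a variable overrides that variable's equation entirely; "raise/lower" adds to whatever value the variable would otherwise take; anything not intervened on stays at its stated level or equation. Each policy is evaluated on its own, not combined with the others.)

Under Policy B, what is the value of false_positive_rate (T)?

911

Policy B (H := 50, K := 139):
  K = 139
  H = 50
  T = 155 + 4·139 + 4·50 = 911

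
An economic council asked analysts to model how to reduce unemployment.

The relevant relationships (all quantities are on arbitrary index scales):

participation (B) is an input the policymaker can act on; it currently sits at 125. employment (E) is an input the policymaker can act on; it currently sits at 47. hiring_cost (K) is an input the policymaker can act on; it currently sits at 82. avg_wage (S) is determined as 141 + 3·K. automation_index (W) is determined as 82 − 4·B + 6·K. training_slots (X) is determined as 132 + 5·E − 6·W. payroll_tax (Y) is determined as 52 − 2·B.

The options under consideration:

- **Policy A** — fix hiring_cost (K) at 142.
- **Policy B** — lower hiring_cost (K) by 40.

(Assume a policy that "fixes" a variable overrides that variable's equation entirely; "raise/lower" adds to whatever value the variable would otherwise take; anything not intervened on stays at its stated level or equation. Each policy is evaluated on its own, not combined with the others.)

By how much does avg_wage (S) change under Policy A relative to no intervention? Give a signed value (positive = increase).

Baseline:
  K = 82
  S = 141 + 3·82 = 387
Policy A (K := 142):
  K = 142
  S = 141 + 3·142 = 567
Change in S: 567 − 387 = 180

180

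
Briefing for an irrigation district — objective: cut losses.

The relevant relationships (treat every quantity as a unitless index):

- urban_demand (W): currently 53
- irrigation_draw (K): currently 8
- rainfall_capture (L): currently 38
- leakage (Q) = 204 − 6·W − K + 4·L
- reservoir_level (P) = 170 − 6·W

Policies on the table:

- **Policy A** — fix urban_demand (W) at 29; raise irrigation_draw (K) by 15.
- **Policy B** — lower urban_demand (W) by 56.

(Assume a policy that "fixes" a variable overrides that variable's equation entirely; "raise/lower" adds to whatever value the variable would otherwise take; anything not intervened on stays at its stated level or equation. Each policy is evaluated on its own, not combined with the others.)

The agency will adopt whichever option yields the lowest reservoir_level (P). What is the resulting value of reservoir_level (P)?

Policy A (W := 29, K + 15):
  W = 29
  P = 170 − 6·29 = -4
Policy B (W − 56):
  W = 53 − 56 = -3
  P = 170 − 6·(-3) = 188
Comparing — Policy A: P=-4, Policy B: P=188. Lowest is -4 (Policy A).

-4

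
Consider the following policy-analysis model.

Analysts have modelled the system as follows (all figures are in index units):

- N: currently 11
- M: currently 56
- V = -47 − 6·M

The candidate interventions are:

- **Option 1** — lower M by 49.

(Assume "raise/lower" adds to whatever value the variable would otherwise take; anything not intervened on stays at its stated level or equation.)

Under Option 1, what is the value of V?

Option 1 (M − 49):
  M = 56 − 49 = 7
  V = -47 − 6·7 = -89

-89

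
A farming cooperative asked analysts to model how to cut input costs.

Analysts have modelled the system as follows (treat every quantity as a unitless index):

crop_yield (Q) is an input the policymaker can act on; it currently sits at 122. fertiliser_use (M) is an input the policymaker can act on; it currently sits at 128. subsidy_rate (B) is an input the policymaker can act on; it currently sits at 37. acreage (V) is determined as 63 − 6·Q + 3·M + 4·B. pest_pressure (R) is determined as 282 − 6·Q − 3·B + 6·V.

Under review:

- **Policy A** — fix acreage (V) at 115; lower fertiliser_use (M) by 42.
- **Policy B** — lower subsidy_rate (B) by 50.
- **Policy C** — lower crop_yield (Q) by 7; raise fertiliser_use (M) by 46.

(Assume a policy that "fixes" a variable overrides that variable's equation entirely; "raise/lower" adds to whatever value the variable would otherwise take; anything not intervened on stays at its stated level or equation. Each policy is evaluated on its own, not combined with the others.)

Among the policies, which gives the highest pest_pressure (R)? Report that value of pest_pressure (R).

Policy A (V := 115, M − 42):
  Q = 122
  M = 128 − 42 = 86
  B = 37
  V = 115
  R = 282 − 6·122 − 3·37 + 6·115 = 129
Policy B (B − 50):
  Q = 122
  M = 128
  B = 37 − 50 = -13
  V = 63 − 6·122 + 3·128 + 4·(-13) = -337
  R = 282 − 6·122 − 3·(-13) + 6·(-337) = -2433
Policy C (Q − 7, M + 46):
  Q = 122 − 7 = 115
  M = 128 + 46 = 174
  B = 37
  V = 63 − 6·115 + 3·174 + 4·37 = 43
  R = 282 − 6·115 − 3·37 + 6·43 = -261
Comparing — Policy A: R=129, Policy B: R=-2433, Policy C: R=-261. Highest is 129 (Policy A).

129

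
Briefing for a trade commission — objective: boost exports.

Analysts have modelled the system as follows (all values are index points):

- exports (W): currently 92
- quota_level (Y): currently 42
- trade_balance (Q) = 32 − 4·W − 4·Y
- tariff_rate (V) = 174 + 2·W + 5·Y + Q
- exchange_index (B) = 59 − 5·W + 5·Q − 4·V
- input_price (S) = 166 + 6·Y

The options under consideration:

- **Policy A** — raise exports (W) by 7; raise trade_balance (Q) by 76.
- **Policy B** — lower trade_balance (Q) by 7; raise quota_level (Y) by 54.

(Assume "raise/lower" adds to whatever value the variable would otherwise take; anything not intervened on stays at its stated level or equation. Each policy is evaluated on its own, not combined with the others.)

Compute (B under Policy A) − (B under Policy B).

Policy A (W + 7, Q + 76):
  W = 92 + 7 = 99
  Y = 42
  Q = 32 − 4·99 − 4·42 (+76 from intervention) = -456
  V = 174 + 2·99 + 5·42 + (-456) = 126
  B = 59 − 5·99 + 5·(-456) − 4·126 = -3220
Policy B (Q − 7, Y + 54):
  W = 92
  Y = 42 + 54 = 96
  Q = 32 − 4·92 − 4·96 (−7 from intervention) = -727
  V = 174 + 2·92 + 5·96 + (-727) = 111
  B = 59 − 5·92 + 5·(-727) − 4·111 = -4480
B: -3220 − (-4480) = 1260

1260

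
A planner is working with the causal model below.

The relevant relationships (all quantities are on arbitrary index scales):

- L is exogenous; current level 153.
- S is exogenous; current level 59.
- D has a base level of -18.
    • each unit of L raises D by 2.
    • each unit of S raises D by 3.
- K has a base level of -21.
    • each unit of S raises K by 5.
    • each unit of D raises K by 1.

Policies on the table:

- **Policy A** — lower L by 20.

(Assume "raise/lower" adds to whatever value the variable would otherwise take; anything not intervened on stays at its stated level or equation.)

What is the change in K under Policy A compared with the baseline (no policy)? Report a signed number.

-40

Baseline:
  L = 153
  S = 59
  D = -18 + 2·153 + 3·59 = 465
  K = -21 + 5·59 + 465 = 739
Policy A (L − 20):
  L = 153 − 20 = 133
  S = 59
  D = -18 + 2·133 + 3·59 = 425
  K = -21 + 5·59 + 425 = 699
Change in K: 699 − 739 = -40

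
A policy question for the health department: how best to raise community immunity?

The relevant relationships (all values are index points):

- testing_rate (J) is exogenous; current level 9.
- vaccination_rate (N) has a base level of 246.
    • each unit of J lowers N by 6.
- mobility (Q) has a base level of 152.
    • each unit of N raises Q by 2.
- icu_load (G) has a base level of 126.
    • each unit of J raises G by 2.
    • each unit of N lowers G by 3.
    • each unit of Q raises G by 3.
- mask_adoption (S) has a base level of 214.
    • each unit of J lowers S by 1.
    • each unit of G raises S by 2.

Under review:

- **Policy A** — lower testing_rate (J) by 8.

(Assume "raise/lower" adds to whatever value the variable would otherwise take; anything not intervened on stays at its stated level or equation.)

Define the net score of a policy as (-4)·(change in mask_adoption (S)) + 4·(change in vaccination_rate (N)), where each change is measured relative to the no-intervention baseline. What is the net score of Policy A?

Baseline:
  J = 9
  N = 246 − 6·9 = 192
  Q = 152 + 2·192 = 536
  G = 126 + 2·9 − 3·192 + 3·536 = 1176
  S = 214 − 9 + 2·1176 = 2557
Policy A (J − 8):
  J = 9 − 8 = 1
  N = 246 − 6·1 = 240
  Q = 152 + 2·240 = 632
  G = 126 + 2·1 − 3·240 + 3·632 = 1304
  S = 214 − 1 + 2·1304 = 2821
ΔS = 2821 − 2557 = 264; ΔN = 240 − 192 = 48
Score = (-4)·264 + 4·48 = -864

-864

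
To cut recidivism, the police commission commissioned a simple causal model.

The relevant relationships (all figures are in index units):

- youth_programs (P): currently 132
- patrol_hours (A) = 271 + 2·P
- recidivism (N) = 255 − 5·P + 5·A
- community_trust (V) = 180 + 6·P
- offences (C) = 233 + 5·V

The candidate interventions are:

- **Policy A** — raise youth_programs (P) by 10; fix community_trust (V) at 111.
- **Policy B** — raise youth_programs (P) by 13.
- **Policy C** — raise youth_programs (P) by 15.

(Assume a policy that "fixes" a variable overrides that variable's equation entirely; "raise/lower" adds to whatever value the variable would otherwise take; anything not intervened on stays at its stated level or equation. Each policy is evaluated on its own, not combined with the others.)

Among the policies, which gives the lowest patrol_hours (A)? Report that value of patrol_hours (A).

555

Policy A (P + 10, V := 111):
  P = 132 + 10 = 142
  A = 271 + 2·142 = 555
Policy B (P + 13):
  P = 132 + 13 = 145
  A = 271 + 2·145 = 561
Policy C (P + 15):
  P = 132 + 15 = 147
  A = 271 + 2·147 = 565
Comparing — Policy A: A=555, Policy B: A=561, Policy C: A=565. Lowest is 555 (Policy A).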